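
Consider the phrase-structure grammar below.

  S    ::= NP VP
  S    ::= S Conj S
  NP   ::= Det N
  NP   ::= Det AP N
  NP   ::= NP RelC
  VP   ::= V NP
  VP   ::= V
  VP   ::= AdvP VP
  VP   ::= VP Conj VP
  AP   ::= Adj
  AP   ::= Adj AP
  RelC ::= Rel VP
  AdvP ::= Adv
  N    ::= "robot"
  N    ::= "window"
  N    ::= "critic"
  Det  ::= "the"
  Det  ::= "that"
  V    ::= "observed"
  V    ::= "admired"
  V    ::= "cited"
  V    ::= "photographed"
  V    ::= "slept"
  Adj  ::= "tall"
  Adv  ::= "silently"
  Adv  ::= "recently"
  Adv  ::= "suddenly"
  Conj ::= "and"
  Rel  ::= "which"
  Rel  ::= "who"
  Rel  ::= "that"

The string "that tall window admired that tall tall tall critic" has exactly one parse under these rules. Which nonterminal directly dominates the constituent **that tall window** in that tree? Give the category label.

S

[S [NP [Det that] [AP [Adj tall]] [N window]] [VP [V admired] [NP [Det that] [AP [Adj tall] [AP [Adj tall] [AP [Adj tall]]]] [N critic]]]]
The span 'that tall window' is the NP node built by NP → Det AP N.
Its mother is the S built by S → NP VP.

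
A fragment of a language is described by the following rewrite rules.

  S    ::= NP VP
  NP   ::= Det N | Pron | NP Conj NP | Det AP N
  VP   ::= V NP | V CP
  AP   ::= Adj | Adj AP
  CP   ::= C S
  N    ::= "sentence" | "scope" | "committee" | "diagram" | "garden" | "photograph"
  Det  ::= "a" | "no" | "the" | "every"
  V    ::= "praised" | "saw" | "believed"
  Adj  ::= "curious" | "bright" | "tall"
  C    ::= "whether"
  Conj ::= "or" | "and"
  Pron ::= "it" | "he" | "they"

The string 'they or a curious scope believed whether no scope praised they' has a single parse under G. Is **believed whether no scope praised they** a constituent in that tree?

[S [NP [NP [Pron they]] [Conj or] [NP [Det a] [AP [Adj curious]] [N scope]]] [VP [V believed] [CP [C whether] [S [NP [Det no] [N scope]] [VP [V praised] [NP [Pron they]]]]]]]
The words 'believed whether no scope praised they' are exhaustively dominated by a single VP node (built by VP → V CP), so they form a constituent.

Yes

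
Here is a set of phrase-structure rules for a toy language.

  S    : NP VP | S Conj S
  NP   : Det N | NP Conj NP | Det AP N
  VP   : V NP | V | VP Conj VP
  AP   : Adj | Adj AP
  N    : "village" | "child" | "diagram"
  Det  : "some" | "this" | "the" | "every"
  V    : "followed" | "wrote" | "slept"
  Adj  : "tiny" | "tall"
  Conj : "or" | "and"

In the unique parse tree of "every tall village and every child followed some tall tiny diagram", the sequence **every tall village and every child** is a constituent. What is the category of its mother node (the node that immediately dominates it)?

S

S
  NP
    NP
      Det: every
      AP
        Adj: tall
      N: village
    Conj: and
    NP
      Det: every
      N: child
  VP
    V: followed
    NP
      Det: some
      AP
        Adj: tall
        AP
          Adj: tiny
      N: diagram
The span 'every tall village and every child' is the NP node built by NP → NP Conj NP.
Its mother is the S built by S → NP VP.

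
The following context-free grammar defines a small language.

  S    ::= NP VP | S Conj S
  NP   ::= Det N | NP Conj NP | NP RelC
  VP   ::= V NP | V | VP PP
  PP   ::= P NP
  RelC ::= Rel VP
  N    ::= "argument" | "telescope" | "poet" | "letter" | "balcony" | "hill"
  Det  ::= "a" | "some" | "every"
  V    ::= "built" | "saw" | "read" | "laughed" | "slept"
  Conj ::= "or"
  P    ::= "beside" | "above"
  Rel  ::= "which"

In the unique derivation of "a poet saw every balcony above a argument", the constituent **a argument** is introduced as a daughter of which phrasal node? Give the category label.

PP

[S [NP [Det a] [N poet]] [VP [VP [V saw] [NP [Det every] [N balcony]]] [PP [P above] [NP [Det a] [N argument]]]]]
The span 'a argument' is the NP node built by NP → Det N.
Its mother is the PP built by PP → P NP.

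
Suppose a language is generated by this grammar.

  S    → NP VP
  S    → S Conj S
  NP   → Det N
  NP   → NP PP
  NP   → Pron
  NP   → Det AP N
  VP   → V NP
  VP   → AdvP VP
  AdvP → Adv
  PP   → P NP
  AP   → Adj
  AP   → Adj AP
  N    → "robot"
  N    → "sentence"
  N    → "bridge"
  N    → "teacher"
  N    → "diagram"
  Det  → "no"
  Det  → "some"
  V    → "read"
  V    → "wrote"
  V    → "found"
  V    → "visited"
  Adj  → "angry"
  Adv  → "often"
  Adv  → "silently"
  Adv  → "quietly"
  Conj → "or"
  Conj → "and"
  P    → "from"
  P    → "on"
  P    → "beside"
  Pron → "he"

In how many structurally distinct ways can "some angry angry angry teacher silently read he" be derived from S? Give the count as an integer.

[S [NP [Det some] [AP [Adj angry] [AP [Adj angry] [AP [Adj angry]]]] [N teacher]] [VP [AdvP [Adv silently]] [VP [V read] [NP [Pron he]]]]]
No rule offers an alternative attachment or grouping for any span, so this is the only derivation.

1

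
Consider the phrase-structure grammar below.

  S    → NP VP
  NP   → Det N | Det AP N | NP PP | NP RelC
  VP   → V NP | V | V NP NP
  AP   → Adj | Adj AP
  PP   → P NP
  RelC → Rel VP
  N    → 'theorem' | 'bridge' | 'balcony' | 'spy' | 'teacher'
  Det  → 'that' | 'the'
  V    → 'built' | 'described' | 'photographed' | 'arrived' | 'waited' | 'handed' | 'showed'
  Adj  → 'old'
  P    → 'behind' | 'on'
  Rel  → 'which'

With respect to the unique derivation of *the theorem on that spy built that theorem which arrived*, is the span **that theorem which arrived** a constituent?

[S [NP [NP [Det the] [N theorem]] [PP [P on] [NP [Det that] [N spy]]]] [VP [V built] [NP [NP [Det that] [N theorem]] [RelC [Rel which] [VP [V arrived]]]]]]
The words 'that theorem which arrived' are exhaustively dominated by a single NP node (built by NP → NP RelC), so they form a constituent.

Yes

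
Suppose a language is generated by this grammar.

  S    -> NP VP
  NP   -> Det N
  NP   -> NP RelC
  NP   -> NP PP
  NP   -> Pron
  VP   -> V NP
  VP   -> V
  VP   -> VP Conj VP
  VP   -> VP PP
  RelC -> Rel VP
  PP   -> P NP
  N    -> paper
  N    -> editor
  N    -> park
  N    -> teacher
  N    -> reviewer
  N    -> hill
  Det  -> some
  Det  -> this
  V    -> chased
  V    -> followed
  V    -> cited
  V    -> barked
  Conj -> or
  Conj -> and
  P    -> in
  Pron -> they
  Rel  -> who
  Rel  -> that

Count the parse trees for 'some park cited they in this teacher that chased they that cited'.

Two of the 7 distinct bracketings:
[S [NP [Det some] [N park]] [VP [V cited] [NP [NP [NP [Pron they]] [PP [P in] [NP [Det this] [N teacher]]]] [RelC [Rel that] [VP [V chased] [NP [NP [Pron they]] [RelC [Rel that] [VP [V cited]]]]]]]]]
[S [NP [Det some] [N park]] [VP [V cited] [NP [NP [NP [NP [Pron they]] [PP [P in] [NP [Det this] [N teacher]]]] [RelC [Rel that] [VP [V chased] [NP [Pron they]]]]] [RelC [Rel that] [VP [V cited]]]]]]
The trees differ in how a recursive rule is bracketed over the same span.

7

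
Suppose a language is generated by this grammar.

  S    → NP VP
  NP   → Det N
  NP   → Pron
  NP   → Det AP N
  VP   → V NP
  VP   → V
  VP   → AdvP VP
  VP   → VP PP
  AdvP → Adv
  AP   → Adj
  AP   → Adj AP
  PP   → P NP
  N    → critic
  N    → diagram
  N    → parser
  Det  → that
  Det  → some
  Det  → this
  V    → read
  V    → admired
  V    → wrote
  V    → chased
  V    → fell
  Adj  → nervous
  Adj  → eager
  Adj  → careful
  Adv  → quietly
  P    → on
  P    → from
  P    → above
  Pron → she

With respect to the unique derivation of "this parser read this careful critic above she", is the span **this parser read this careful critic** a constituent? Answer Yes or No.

No

[S [NP [Det this] [N parser]] [VP [VP [V read] [NP [Det this] [AP [Adj careful]] [N critic]]] [PP [P above] [NP [Pron she]]]]]
The smallest constituent containing 'this parser read this careful critic' is the S spanning 'this parser read this careful critic above she'; no single node in the tree dominates exactly the given words.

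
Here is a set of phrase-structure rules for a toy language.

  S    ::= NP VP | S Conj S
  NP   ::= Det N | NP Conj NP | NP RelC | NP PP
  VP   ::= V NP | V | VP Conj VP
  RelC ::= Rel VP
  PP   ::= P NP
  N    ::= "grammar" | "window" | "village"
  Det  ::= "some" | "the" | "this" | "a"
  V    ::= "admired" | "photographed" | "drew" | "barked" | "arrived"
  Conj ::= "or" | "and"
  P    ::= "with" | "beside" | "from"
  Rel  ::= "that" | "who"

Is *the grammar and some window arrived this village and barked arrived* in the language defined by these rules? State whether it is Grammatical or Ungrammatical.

For S → NP VP, every NP-prefix leaves a non-VP remainder: after 'the grammar' the remainder is not a VP; after 'the grammar and some window' the remainder is not a VP. The alternative S rule S → S Conj S likewise has no satisfying split.

Ungrammatical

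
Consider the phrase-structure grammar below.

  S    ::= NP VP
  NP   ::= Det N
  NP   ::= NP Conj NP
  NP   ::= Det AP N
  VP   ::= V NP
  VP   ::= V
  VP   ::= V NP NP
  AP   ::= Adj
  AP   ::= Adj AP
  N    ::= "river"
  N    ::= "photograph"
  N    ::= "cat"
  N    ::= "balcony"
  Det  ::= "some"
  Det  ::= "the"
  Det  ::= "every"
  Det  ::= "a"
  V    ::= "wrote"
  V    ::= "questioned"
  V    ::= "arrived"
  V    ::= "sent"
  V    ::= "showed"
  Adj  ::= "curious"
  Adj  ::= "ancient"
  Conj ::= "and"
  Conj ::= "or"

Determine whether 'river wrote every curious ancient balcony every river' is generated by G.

For S → NP VP, no prefix of the string parses as an NP.

Ungrammatical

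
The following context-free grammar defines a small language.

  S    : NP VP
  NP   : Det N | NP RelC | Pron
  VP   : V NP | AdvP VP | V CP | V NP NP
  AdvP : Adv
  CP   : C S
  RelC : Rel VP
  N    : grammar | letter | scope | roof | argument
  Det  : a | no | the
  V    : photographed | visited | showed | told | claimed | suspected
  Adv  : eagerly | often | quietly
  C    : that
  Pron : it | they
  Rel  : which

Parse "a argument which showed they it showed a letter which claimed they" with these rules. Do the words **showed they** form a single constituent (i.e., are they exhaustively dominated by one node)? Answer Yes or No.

No

[S [NP [NP [Det a] [N argument]] [RelC [Rel which] [VP [V showed] [NP [Pron they]] [NP [Pron it]]]]] [VP [V showed] [NP [NP [Det a] [N letter]] [RelC [Rel which] [VP [V claimed] [NP [Pron they]]]]]]]
The smallest constituent containing 'showed they' is the VP spanning 'showed they it'; no single node in the tree dominates exactly the given words.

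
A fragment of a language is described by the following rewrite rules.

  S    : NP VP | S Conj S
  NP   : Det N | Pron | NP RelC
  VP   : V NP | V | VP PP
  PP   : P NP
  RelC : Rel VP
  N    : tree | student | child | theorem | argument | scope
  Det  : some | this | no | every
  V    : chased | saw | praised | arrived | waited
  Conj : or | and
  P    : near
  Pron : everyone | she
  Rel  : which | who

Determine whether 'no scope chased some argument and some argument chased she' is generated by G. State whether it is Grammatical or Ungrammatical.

S
  S
    NP
      Det: no
      N: scope
    VP
      V: chased
      NP
        Det: some
        N: argument
  Conj: and
  S
    NP
      Det: some
      N: argument
    VP
      V: chased
      NP
        Pron: she
Every word is introduced by a lexical rule and the phrasal rules combine the resulting categories into a single S.

Grammatical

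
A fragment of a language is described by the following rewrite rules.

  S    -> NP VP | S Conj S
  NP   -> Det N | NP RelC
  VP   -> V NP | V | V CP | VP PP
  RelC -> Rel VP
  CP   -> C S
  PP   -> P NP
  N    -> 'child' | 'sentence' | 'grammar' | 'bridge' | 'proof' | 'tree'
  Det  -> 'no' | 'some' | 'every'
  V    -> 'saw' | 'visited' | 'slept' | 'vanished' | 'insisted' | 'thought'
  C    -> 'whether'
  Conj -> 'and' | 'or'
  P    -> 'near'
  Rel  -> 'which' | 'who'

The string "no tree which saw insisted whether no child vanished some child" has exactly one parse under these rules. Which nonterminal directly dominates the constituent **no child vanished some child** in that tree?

CP

S
  NP
    NP
      Det: no
      N: tree
    RelC
      Rel: which
      VP
        V: saw
  VP
    V: insisted
    CP
      C: whether
      S
        NP
          Det: no
          N: child
        VP
          V: vanished
          NP
            Det: some
            N: child
The span 'no child vanished some child' is the S node built by S → NP VP.
Its mother is the CP built by CP → C S.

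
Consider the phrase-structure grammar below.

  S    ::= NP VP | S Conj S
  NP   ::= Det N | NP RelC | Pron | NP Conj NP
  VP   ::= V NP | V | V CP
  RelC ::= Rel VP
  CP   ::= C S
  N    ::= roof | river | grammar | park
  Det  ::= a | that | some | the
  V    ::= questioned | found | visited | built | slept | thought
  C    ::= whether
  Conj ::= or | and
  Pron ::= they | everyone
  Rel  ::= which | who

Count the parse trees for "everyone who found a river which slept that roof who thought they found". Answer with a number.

5

Two of the 5 distinct bracketings:
[S [NP [NP [Pron everyone]] [RelC [Rel who] [VP [V found] [NP [NP [Det a] [N river]] [RelC [Rel which] [VP [V slept] [NP [NP [Det that] [N roof]] [RelC [Rel who] [VP [V thought] [NP [Pron they]]]]]]]]]]] [VP [V found]]]
[S [NP [NP [Pron everyone]] [RelC [Rel who] [VP [V found] [NP [NP [NP [Det a] [N river]] [RelC [Rel which] [VP [V slept] [NP [Det that] [N roof]]]]] [RelC [Rel who] [VP [V thought] [NP [Pron they]]]]]]]] [VP [V found]]]
The trees differ in how a recursive rule is bracketed over the same span.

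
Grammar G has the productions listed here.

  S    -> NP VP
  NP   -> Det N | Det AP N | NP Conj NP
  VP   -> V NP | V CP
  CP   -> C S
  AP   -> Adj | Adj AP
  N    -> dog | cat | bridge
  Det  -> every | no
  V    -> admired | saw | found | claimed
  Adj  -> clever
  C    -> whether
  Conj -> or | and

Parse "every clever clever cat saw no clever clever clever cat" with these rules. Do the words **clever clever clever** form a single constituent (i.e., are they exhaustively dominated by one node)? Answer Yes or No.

[S [NP [Det every] [AP [Adj clever] [AP [Adj clever]]] [N cat]] [VP [V saw] [NP [Det no] [AP [Adj clever] [AP [Adj clever] [AP [Adj clever]]]] [N cat]]]]
The words 'clever clever clever' are exhaustively dominated by a single AP node (built by AP → Adj AP), so they form a constituent.

Yes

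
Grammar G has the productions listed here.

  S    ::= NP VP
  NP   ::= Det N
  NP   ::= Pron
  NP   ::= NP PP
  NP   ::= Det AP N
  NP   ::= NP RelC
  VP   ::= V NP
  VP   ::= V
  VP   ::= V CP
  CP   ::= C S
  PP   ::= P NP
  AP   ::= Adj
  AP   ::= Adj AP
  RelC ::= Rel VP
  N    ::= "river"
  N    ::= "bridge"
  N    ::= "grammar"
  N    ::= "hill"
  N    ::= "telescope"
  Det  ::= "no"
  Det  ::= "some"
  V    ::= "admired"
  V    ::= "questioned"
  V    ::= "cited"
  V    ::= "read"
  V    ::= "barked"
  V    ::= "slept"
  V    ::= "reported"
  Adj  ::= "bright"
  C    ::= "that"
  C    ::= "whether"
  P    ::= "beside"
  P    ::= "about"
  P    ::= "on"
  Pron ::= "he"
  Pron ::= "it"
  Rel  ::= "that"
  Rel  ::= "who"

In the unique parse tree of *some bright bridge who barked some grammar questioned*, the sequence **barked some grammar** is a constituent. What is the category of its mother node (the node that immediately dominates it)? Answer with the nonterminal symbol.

[S [NP [NP [Det some] [AP [Adj bright]] [N bridge]] [RelC [Rel who] [VP [V barked] [NP [Det some] [N grammar]]]]] [VP [V questioned]]]
The span 'barked some grammar' is the VP node built by VP → V NP.
Its mother is the RelC built by RelC → Rel VP.

RelC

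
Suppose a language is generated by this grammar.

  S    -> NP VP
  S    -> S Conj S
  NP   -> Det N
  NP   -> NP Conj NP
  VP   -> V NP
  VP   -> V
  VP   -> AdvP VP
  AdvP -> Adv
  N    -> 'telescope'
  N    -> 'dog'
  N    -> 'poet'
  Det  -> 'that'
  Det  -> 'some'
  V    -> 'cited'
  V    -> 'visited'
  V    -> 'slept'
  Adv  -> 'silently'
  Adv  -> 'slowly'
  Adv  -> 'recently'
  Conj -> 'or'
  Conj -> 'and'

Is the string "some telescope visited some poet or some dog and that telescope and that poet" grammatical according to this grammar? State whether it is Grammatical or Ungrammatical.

Grammatical

S
  NP
    Det: some
    N: telescope
  VP
    V: visited
    NP
      NP
        Det: some
        N: poet
      Conj: or
      NP
        NP
          Det: some
          N: dog
        Conj: and
        NP
          NP
            Det: that
            N: telescope
          Conj: and
          NP
            Det: that
            N: poet
Each bracket corresponds to one application of a listed rule, so the string is derivable from S.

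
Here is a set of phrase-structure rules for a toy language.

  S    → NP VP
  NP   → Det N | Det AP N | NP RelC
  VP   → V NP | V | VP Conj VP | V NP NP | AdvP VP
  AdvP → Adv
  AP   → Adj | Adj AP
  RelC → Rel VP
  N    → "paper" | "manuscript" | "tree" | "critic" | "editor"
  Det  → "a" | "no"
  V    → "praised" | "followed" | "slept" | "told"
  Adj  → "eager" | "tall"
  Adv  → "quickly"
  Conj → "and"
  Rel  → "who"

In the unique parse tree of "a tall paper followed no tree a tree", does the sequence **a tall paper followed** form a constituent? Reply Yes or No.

[S [NP [Det a] [AP [Adj tall]] [N paper]] [VP [V followed] [NP [Det no] [N tree]] [NP [Det a] [N tree]]]]
The smallest constituent containing 'a tall paper followed' is the S spanning 'a tall paper followed no tree a tree'; no single node in the tree dominates exactly the given words.

No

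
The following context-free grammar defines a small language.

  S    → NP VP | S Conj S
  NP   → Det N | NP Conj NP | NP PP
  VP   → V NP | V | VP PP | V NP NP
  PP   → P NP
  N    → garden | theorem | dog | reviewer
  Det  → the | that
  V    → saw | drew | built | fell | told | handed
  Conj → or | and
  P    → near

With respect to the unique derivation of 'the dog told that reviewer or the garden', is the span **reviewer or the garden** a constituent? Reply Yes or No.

[S [NP [Det the] [N dog]] [VP [V told] [NP [NP [Det that] [N reviewer]] [Conj or] [NP [Det the] [N garden]]]]]
The smallest constituent containing 'reviewer or the garden' is the NP spanning 'that reviewer or the garden'; no single node in the tree dominates exactly the given words.

No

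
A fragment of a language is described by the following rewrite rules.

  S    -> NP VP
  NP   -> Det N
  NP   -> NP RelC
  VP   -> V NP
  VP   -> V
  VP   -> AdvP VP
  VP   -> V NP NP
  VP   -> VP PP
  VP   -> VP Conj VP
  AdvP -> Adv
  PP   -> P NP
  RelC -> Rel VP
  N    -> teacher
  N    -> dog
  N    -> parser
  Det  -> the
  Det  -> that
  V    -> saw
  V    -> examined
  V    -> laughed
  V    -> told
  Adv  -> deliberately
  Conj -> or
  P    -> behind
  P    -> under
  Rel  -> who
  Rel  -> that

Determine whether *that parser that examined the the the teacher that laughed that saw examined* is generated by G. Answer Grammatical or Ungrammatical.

Ungrammatical

A Det word can never sit immediately before a Det word in any string this grammar generates, so the substring 'the the' rules out a derivation.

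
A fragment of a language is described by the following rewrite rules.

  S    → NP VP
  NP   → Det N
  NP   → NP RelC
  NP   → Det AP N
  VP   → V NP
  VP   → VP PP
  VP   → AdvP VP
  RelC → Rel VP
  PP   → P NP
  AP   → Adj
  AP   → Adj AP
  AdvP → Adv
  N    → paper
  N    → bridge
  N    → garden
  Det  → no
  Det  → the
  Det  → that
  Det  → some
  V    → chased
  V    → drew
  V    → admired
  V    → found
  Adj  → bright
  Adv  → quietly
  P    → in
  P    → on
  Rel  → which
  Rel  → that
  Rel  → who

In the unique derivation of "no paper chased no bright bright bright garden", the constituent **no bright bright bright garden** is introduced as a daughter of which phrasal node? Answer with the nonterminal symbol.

[S [NP [Det no] [N paper]] [VP [V chased] [NP [Det no] [AP [Adj bright] [AP [Adj bright] [AP [Adj bright]]]] [N garden]]]]
The span 'no bright bright bright garden' is the NP node built by NP → Det AP N.
Its mother is the VP built by VP → V NP.

VP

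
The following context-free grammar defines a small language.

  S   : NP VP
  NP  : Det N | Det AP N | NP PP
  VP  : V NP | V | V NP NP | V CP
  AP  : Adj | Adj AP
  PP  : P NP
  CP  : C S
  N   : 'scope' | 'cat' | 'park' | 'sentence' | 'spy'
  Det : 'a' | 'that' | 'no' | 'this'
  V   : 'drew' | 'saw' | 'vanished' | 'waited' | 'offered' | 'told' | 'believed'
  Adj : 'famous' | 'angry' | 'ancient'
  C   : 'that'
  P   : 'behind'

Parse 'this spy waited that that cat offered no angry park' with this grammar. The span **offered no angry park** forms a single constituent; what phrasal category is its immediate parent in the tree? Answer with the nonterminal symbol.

[S [NP [Det this] [N spy]] [VP [V waited] [CP [C that] [S [NP [Det that] [N cat]] [VP [V offered] [NP [Det no] [AP [Adj angry]] [N park]]]]]]]
The span 'offered no angry park' is the VP node built by VP → V NP.
Its mother is the S built by S → NP VP.

S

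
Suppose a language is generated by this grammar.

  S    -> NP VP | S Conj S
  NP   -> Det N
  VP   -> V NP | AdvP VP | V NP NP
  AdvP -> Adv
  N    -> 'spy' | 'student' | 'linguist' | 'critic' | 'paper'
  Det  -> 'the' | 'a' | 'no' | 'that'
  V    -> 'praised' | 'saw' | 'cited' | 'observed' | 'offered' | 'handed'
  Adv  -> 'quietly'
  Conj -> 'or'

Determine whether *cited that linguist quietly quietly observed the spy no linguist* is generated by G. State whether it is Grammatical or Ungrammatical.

Ungrammatical

For S → NP VP, no prefix of the string parses as an NP. The alternative S rule S → S Conj S likewise has no satisfying split.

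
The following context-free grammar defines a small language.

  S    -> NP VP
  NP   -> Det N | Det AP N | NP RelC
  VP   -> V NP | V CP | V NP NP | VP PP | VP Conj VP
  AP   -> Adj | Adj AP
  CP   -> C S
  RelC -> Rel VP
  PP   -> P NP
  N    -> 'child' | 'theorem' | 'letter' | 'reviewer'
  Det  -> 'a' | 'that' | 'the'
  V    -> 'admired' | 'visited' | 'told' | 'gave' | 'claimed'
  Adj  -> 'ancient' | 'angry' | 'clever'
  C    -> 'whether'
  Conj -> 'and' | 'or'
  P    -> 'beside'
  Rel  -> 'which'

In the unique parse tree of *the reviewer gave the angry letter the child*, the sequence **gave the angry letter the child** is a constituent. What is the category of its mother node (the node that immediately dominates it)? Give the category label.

S
  NP
    Det: the
    N: reviewer
  VP
    V: gave
    NP
      Det: the
      AP
        Adj: angry
      N: letter
    NP
      Det: the
      N: child
The span 'gave the angry letter the child' is the VP node built by VP → V NP NP.
Its mother is the S built by S → NP VP.

S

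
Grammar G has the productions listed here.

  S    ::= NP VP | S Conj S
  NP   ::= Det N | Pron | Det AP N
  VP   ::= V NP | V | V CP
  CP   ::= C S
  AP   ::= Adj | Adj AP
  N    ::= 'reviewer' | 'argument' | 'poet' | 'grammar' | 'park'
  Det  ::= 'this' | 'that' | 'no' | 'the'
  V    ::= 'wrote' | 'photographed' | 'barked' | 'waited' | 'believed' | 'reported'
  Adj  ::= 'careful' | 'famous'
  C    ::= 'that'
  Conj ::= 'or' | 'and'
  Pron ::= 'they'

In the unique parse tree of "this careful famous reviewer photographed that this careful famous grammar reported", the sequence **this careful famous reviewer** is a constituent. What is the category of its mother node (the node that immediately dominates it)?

S
  NP
    Det: this
    AP
      Adj: careful
      AP
        Adj: famous
    N: reviewer
  VP
    V: photographed
    CP
      C: that
      S
        NP
          Det: this
          AP
            Adj: careful
            AP
              Adj: famous
          N: grammar
        VP
          V: reported
The span 'this careful famous reviewer' is the NP node built by NP → Det AP N.
Its mother is the S built by S → NP VP.

S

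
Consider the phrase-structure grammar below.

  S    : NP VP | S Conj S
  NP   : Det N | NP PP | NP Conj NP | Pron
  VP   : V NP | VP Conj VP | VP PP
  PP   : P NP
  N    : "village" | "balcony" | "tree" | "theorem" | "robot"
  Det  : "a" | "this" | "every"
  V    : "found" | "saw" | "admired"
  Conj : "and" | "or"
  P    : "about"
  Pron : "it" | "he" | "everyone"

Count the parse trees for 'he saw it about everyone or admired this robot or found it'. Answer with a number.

4

Two of the 4 distinct bracketings:
[S [NP [Pron he]] [VP [VP [V saw] [NP [NP [Pron it]] [PP [P about] [NP [Pron everyone]]]]] [Conj or] [VP [VP [V admired] [NP [Det this] [N robot]]] [Conj or] [VP [V found] [NP [Pron it]]]]]]
[S [NP [Pron he]] [VP [VP [VP [V saw] [NP [Pron it]]] [PP [P about] [NP [Pron everyone]]]] [Conj or] [VP [VP [V admired] [NP [Det this] [N robot]]] [Conj or] [VP [V found] [NP [Pron it]]]]]]
The difference turns on whether NP → NP PP is used at the relevant span, versus an alternative expansion of NP.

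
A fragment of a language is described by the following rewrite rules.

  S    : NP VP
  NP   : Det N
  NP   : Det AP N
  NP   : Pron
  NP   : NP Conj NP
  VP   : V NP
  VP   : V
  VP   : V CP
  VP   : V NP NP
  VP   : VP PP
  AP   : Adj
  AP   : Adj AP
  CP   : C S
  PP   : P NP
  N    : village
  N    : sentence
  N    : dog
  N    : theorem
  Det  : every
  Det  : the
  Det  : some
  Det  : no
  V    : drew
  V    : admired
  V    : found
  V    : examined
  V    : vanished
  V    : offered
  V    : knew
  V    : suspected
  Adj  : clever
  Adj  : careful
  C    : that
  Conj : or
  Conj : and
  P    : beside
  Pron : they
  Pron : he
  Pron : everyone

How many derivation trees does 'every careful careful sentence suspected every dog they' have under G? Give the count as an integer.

1

[S [NP [Det every] [AP [Adj careful] [AP [Adj careful]]] [N sentence]] [VP [V suspected] [NP [Det every] [N dog]] [NP [Pron they]]]]
No rule offers an alternative attachment or grouping for any span, so this is the only derivation.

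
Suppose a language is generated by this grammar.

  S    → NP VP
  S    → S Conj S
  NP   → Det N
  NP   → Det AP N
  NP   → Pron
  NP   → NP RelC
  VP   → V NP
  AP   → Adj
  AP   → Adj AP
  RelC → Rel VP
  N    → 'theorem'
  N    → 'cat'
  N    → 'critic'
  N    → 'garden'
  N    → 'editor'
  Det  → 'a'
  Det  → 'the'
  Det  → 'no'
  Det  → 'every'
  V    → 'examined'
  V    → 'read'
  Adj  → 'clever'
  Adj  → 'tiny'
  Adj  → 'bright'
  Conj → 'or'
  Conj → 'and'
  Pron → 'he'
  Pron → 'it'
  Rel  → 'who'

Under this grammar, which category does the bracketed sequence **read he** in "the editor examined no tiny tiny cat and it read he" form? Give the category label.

VP

[S [S [NP [Det the] [N editor]] [VP [V examined] [NP [Det no] [AP [Adj tiny] [AP [Adj tiny]]] [N cat]]]] [Conj and] [S [NP [Pron it]] [VP [V read] [NP [Pron he]]]]]
The span 'read he' is the VP node built by VP → V NP.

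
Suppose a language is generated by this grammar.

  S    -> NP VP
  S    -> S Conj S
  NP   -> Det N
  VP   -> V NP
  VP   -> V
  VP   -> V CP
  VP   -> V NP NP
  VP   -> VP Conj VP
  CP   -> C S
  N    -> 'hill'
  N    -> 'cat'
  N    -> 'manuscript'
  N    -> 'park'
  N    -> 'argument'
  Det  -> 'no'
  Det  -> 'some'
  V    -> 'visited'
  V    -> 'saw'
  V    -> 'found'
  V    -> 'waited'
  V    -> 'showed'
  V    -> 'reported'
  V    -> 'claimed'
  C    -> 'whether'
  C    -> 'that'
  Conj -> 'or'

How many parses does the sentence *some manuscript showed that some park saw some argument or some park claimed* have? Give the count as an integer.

The two bracketings:
[S [NP [Det some] [N manuscript]] [VP [V showed] [CP [C that] [S [S [NP [Det some] [N park]] [VP [V saw] [NP [Det some] [N argument]]]] [Conj or] [S [NP [Det some] [N park]] [VP [V claimed]]]]]]]
[S [S [NP [Det some] [N manuscript]] [VP [V showed] [CP [C that] [S [NP [Det some] [N park]] [VP [V saw] [NP [Det some] [N argument]]]]]]] [Conj or] [S [NP [Det some] [N park]] [VP [V claimed]]]]
The trees differ in how a recursive rule is bracketed over the same span.

2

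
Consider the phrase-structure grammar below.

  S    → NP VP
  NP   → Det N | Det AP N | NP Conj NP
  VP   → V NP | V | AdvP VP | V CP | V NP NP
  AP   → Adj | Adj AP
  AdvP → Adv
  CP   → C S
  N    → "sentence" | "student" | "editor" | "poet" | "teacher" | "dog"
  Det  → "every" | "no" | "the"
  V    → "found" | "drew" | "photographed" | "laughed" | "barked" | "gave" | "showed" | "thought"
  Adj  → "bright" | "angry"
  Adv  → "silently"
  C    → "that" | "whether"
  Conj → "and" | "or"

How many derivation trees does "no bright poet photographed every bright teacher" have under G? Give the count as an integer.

[S [NP [Det no] [AP [Adj bright]] [N poet]] [VP [V photographed] [NP [Det every] [AP [Adj bright]] [N teacher]]]]
No rule offers an alternative attachment or grouping for any span, so this is the only derivation.

1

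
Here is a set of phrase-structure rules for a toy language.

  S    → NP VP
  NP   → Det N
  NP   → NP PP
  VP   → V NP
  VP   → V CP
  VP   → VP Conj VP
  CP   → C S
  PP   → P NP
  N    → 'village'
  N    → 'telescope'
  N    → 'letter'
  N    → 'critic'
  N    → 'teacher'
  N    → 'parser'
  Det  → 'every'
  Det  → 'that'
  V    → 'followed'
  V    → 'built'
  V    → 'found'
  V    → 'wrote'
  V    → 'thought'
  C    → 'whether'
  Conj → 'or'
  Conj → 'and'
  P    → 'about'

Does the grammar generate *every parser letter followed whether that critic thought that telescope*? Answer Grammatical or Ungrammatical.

Ungrammatical

An N word can never sit immediately before an N word in any string this grammar generates, so the substring 'parser letter' rules out a derivation.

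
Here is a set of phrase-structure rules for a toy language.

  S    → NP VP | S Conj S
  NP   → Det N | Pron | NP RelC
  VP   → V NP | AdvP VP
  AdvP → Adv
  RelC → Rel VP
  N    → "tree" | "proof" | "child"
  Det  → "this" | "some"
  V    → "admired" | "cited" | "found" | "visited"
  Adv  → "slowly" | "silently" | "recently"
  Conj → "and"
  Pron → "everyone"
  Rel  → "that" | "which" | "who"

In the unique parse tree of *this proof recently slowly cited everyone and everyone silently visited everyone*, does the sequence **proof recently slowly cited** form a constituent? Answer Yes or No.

No

[S [S [NP [Det this] [N proof]] [VP [AdvP [Adv recently]] [VP [AdvP [Adv slowly]] [VP [V cited] [NP [Pron everyone]]]]]] [Conj and] [S [NP [Pron everyone]] [VP [AdvP [Adv silently]] [VP [V visited] [NP [Pron everyone]]]]]]
The smallest constituent containing 'proof recently slowly cited' is the S spanning 'this proof recently slowly cited everyone'; no single node in the tree dominates exactly the given words.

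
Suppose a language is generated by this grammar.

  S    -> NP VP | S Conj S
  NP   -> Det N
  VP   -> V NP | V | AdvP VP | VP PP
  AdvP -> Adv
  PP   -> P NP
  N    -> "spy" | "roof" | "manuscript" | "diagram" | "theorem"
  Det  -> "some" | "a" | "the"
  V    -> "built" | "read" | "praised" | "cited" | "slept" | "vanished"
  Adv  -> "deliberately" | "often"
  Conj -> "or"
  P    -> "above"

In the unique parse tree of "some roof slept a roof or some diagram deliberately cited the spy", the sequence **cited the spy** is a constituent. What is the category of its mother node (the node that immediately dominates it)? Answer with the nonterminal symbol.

S
  S
    NP
      Det: some
      N: roof
    VP
      V: slept
      NP
        Det: a
        N: roof
  Conj: or
  S
    NP
      Det: some
      N: diagram
    VP
      AdvP
        Adv: deliberately
      VP
        V: cited
        NP
          Det: the
          N: spy
The span 'cited the spy' is the VP node built by VP → V NP.
Its mother is the VP built by VP → AdvP VP.

VP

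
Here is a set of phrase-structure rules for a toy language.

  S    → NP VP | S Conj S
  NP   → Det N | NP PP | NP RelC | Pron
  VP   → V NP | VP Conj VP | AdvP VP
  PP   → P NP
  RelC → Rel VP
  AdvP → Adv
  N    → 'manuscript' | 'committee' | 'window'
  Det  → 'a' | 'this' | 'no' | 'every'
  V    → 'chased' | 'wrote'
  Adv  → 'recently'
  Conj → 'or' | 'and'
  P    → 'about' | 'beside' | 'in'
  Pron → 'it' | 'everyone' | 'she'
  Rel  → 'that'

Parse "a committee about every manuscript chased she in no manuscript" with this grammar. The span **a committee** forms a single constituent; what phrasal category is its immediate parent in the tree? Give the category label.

[S [NP [NP [Det a] [N committee]] [PP [P about] [NP [Det every] [N manuscript]]]] [VP [V chased] [NP [NP [Pron she]] [PP [P in] [NP [Det no] [N manuscript]]]]]]
The span 'a committee' is the NP node built by NP → Det N.
Its mother is the NP built by NP → NP PP.

NP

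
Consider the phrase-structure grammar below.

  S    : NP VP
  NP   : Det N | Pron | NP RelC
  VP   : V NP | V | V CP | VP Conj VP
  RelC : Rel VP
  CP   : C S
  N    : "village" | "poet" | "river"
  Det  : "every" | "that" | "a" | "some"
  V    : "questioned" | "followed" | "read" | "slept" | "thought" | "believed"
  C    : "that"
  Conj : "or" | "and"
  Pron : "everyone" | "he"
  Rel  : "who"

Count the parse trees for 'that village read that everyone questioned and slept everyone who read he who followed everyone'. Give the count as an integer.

4

Two of the 4 distinct bracketings:
[S [NP [Det that] [N village]] [VP [V read] [CP [C that] [S [NP [Pron everyone]] [VP [VP [V questioned]] [Conj and] [VP [V slept] [NP [NP [Pron everyone]] [RelC [Rel who] [VP [V read] [NP [NP [Pron he]] [RelC [Rel who] [VP [V followed] [NP [Pron everyone]]]]]]]]]]]]]]
[S [NP [Det that] [N village]] [VP [V read] [CP [C that] [S [NP [Pron everyone]] [VP [VP [V questioned]] [Conj and] [VP [V slept] [NP [NP [NP [Pron everyone]] [RelC [Rel who] [VP [V read] [NP [Pron he]]]]] [RelC [Rel who] [VP [V followed] [NP [Pron everyone]]]]]]]]]]]
The trees differ in how a recursive rule is bracketed over the same span.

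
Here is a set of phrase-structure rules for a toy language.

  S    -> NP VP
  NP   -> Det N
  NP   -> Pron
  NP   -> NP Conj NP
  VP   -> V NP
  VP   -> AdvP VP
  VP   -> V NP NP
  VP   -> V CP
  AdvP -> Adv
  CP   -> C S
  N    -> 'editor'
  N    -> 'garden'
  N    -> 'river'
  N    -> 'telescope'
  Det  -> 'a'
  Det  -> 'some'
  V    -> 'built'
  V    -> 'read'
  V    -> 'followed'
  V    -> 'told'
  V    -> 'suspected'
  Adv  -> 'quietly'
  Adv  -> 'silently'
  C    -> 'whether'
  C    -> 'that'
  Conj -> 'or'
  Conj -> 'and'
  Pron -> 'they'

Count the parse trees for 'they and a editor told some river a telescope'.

[S [NP [NP [Pron they]] [Conj and] [NP [Det a] [N editor]]] [VP [V told] [NP [Det some] [N river]] [NP [Det a] [N telescope]]]]
No rule offers an alternative attachment or grouping for any span, so this is the only derivation.

1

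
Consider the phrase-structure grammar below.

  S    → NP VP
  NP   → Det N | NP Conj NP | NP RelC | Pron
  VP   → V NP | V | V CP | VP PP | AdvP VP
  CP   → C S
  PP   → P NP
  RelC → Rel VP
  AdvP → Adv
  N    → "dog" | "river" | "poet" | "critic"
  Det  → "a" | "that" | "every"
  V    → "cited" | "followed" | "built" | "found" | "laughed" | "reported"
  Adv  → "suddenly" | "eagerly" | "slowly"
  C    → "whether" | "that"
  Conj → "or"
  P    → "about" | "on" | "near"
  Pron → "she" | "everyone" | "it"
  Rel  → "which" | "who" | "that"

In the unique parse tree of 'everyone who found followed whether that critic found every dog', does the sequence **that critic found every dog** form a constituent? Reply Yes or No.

[S [NP [NP [Pron everyone]] [RelC [Rel who] [VP [V found]]]] [VP [V followed] [CP [C whether] [S [NP [Det that] [N critic]] [VP [V found] [NP [Det every] [N dog]]]]]]]
The words 'that critic found every dog' are exhaustively dominated by a single S node (built by S → NP VP), so they form a constituent.

Yes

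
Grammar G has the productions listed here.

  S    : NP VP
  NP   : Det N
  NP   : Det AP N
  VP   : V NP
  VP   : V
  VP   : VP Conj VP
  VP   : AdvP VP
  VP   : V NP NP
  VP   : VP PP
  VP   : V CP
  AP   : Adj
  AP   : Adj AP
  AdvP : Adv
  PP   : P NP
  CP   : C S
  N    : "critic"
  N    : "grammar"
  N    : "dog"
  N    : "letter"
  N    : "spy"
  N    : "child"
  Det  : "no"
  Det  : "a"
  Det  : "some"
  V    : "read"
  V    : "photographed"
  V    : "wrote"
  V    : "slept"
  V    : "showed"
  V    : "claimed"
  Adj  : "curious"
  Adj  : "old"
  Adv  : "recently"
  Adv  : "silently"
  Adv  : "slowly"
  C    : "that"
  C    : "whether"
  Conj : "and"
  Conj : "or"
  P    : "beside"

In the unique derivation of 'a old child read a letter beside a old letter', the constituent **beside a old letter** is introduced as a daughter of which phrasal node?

VP

S
  NP
    Det: a
    AP
      Adj: old
    N: child
  VP
    VP
      V: read
      NP
        Det: a
        N: letter
    PP
      P: beside
      NP
        Det: a
        AP
          Adj: old
        N: letter
The span 'beside a old letter' is the PP node built by PP → P NP.
Its mother is the VP built by VP → VP PP.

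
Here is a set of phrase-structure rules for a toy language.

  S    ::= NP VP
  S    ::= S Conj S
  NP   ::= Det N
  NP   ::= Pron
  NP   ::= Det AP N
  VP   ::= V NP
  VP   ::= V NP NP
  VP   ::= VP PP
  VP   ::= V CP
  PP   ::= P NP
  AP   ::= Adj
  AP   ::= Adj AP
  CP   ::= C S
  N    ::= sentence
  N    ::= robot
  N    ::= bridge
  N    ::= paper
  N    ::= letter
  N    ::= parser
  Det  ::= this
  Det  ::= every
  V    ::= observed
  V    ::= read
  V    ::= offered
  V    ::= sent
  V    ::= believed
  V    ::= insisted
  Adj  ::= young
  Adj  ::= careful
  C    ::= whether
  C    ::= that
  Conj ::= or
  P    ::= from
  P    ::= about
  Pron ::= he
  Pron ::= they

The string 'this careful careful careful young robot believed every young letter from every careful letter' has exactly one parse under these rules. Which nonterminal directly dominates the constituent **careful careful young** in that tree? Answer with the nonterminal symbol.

AP

[S [NP [Det this] [AP [Adj careful] [AP [Adj careful] [AP [Adj careful] [AP [Adj young]]]]] [N robot]] [VP [VP [V believed] [NP [Det every] [AP [Adj young]] [N letter]]] [PP [P from] [NP [Det every] [AP [Adj careful]] [N letter]]]]]
The span 'careful careful young' is the AP node built by AP → Adj AP.
Its mother is the AP built by AP → Adj AP.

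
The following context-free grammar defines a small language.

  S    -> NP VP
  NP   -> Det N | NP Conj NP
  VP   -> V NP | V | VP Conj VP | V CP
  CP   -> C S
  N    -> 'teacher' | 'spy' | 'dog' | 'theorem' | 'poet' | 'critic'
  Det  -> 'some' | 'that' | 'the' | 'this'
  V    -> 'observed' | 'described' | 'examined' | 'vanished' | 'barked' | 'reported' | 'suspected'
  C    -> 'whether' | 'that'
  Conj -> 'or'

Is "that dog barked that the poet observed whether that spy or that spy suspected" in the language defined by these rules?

S
  NP
    Det: that
    N: dog
  VP
    V: barked
    CP
      C: that
      S
        NP
          Det: the
          N: poet
        VP
          V: observed
          CP
            C: whether
            S
              NP
                NP
                  Det: that
                  N: spy
                Conj: or
                NP
                  Det: that
                  N: spy
              VP
                V: suspected
Every word is introduced by a lexical rule and the phrasal rules combine the resulting categories into a single S.

Grammatical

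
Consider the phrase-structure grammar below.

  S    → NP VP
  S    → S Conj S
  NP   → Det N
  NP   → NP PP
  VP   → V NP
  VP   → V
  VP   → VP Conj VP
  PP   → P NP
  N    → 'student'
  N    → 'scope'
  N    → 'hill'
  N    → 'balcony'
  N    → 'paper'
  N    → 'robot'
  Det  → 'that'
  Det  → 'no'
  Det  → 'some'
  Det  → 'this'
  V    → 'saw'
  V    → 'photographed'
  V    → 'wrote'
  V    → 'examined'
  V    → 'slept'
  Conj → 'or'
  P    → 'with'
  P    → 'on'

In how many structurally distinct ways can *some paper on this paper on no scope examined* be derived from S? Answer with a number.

The two bracketings:
[S [NP [NP [Det some] [N paper]] [PP [P on] [NP [NP [Det this] [N paper]] [PP [P on] [NP [Det no] [N scope]]]]]] [VP [V examined]]]
[S [NP [NP [NP [Det some] [N paper]] [PP [P on] [NP [Det this] [N paper]]]] [PP [P on] [NP [Det no] [N scope]]]] [VP [V examined]]]
The trees differ in how a recursive rule is bracketed over the same span.

2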